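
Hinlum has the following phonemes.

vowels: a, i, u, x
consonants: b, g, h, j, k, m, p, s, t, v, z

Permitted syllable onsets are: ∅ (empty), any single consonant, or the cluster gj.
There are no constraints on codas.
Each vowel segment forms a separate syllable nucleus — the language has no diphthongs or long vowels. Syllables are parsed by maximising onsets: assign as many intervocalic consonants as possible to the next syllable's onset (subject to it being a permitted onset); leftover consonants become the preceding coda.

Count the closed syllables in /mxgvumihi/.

The vowels are x, u, i, i — 4 nuclei, so 4 syllables.
Between /x/ (V1) and /u/ (V2): cluster /gv/ — the longest permitted-onset suffix is /v/; onset = /v/, preceding coda = /g/.
Between /u/ (V2) and /i/ (V3): /m/ is a single consonant, so it becomes the next onset.
Between /i/ (V3) and /i/ (V4): /h/ is a single consonant, so it becomes the next onset.
Result: mxg.vu.mi.hi.
Classifying each syllable: /mxg/ (closed), /vu/ (open), /mi/ (open), /hi/ (open).
Closed syllables: 1.

1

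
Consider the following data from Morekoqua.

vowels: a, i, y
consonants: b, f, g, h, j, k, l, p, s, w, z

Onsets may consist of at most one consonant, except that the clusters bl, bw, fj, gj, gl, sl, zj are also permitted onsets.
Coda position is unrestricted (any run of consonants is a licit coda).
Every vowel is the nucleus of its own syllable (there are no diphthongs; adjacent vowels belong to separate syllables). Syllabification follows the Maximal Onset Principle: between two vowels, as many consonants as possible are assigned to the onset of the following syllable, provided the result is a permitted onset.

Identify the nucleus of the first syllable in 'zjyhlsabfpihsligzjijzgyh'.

Vowels present: y, a, i, i, i, y; each is a nucleus, giving 6 syllables.
The first nucleus (vowel 1 from the left) is /y/.

y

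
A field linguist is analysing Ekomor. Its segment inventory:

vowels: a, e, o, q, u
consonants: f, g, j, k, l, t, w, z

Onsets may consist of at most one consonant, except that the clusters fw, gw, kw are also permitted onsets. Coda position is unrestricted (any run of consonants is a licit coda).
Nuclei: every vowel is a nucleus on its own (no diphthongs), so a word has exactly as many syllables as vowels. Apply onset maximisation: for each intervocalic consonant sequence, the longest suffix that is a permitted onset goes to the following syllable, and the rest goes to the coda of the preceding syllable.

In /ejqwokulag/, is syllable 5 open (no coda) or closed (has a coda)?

Vowels present: e, q, o, u, a; each is a nucleus, giving 5 syllables.
σ1/σ2 boundary: /j/ is a single consonant, so it becomes the next onset.
σ2/σ3 boundary: just /w/ — single C goes to the following onset.
σ3/σ4 boundary: /k/ is a single consonant, so it becomes the next onset.
σ4/σ5 boundary: /l/ → onset of the next syllable (single consonants are always licit onsets).
Putting it together: e.jq.wo.ku.lag.
Syllable 5 is /lag/ with coda /g/, so it is closed.

closed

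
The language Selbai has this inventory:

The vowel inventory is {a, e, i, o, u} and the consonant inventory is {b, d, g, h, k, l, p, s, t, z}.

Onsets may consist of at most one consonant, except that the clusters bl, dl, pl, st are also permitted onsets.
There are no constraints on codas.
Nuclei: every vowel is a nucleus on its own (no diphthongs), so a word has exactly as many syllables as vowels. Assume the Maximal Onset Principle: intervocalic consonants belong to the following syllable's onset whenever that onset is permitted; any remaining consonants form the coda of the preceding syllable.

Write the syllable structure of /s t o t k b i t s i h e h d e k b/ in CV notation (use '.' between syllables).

Vowels present: o, i, i, e, e; each is a nucleus, giving 5 syllables.
σ1/σ2 boundary: /tkb/ — longest licit onset from the right is /b/, leaving /tk/ as coda.
σ2/σ3 boundary: /ts/ — longest licit onset from the right is /s/, leaving /t/ as coda.
σ3/σ4 boundary: /h/ → onset of the next syllable (single consonants are always licit onsets).
σ4/σ5 boundary: /hd/; trying suffixes from longest down, /d/ is the first permitted one, so coda /h/ | onset /d/.
Result: stotk.bit.si.heh.dekb.
Mapping each syllable to C/V: /stotk/ → CCVCC, /bit/ → CVC, /si/ → CV, /heh/ → CVC, /dekb/ → CVCC.

CCVCC.CVC.CV.CVC.CVCC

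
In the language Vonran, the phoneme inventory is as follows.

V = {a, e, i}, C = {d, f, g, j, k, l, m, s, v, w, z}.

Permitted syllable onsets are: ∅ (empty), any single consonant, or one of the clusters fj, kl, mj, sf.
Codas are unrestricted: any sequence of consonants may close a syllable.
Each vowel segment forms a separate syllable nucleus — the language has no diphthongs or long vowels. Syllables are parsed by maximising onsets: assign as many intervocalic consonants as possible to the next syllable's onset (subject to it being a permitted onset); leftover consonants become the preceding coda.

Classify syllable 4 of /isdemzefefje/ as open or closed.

The vowels are i, e, e, e, e — 5 nuclei, so 5 syllables.
σ1/σ2 boundary: cluster /sd/ — the longest permitted-onset suffix is /d/; onset = /d/, preceding coda = /s/.
σ2/σ3 boundary: /mz/; trying suffixes from longest down, /z/ is the first permitted one, so coda /m/ | onset /z/.
σ3/σ4 boundary: /f/ → onset of the next syllable (single consonants are always licit onsets).
σ4/σ5 boundary: cluster /fj/ — /fj/ is itself a permitted onset, so the whole cluster goes right; preceding coda = ∅.
So the parse is is.dem.ze.fe.fje.
Syllable 4 is /fe/; it ends in its nucleus with no coda, so it is open.

open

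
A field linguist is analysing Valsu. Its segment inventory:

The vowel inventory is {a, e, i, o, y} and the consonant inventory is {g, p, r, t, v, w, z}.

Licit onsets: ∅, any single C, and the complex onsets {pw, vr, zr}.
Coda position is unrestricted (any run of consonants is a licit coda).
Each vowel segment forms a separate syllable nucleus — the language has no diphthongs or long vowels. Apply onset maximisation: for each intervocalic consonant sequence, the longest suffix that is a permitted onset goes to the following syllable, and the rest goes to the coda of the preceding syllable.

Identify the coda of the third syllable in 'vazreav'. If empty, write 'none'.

The vowels are a, e, a — 3 nuclei, so 3 syllables.
Between /a/ (V1) and /e/ (V2): cluster /zr/ — /zr/ is itself a permitted onset, so the whole cluster goes right; preceding coda = ∅.
Between /e/ (V2) and /a/ (V3): hiatus — the boundary sits between the two vowels.
So the parse is va.zre.av.
Syllable 3 is /av/: onset ∅, nucleus /a/, coda /v/.

v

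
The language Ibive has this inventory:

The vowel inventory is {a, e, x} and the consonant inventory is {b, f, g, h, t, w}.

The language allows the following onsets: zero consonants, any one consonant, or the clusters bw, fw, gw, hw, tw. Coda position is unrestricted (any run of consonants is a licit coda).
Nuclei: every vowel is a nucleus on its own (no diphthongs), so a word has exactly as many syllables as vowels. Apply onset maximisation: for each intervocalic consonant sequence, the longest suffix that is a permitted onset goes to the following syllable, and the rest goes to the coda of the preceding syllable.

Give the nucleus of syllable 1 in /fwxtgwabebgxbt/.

x

Nuclei (vowels): x, a, e, x → 4 syllables.
The first nucleus (vowel 1 from the left) is /x/.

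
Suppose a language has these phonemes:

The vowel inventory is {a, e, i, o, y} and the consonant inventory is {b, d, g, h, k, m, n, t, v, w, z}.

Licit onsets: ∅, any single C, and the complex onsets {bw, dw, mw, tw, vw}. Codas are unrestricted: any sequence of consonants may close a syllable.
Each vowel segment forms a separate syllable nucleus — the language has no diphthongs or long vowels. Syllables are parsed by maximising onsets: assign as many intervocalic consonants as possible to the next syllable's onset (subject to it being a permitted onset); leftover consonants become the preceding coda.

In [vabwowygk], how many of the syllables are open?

2

Vowels present: a, o, y; each is a nucleus, giving 3 syllables.
Between /a/ (V1) and /o/ (V2): /bw/ — entire cluster is a permitted onset → onset /bw/, coda ∅.
Between /o/ (V2) and /y/ (V3): /w/ is a single consonant, so it becomes the next onset.
Putting it together: va.bwo.wygk.
Classifying each syllable: /va/ (open), /bwo/ (open), /wygk/ (closed).
Open syllables: 2.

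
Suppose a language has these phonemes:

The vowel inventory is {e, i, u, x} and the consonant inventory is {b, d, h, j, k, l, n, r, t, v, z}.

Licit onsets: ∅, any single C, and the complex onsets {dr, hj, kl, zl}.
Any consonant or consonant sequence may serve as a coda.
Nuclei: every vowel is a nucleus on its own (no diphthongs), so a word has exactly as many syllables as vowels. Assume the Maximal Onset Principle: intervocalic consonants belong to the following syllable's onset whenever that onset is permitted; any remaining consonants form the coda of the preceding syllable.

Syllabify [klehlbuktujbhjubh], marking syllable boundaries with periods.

klehl.buk.tujb.hjubh

The vowels are e, u, u, u — 4 nuclei, so 4 syllables.
Between /e/ (V1) and /u/ (V2): /hlb/ — longest licit onset from the right is /b/, leaving /hl/ as coda.
Between /u/ (V2) and /u/ (V3): /kt/ splits as /k/ + /t/ (/t/ is the longest suffix that is a licit onset).
Between /u/ (V3) and /u/ (V4): cluster /jbhj/ — the longest permitted-onset suffix is /hj/; onset = /hj/, preceding coda = /jb/.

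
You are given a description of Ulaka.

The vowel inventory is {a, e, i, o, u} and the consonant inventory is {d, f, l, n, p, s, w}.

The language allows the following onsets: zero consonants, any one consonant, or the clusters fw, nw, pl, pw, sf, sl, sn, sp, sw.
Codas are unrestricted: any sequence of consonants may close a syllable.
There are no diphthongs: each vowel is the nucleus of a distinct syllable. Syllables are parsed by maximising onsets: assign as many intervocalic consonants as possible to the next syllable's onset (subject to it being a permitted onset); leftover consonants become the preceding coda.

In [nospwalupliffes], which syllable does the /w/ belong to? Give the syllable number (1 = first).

2

Nuclei (vowels): o, a, u, i, e → 5 syllables.
σ1/σ2 boundary: /spw/ — longest licit onset from the right is /pw/, leaving /s/ as coda.
σ2/σ3 boundary: /l/ → onset of the next syllable (single consonants are always licit onsets).
σ3/σ4 boundary: /pl/ is a licit onset in full, so it all attaches to the next syllable.
σ4/σ5 boundary: /ff/; trying suffixes from longest down, /f/ is the first permitted one, so coda /f/ | onset /f/.
Putting it together: nos.pwa.lu.plif.fes.
The /w/ is in the onset of syllable 2 (/pwa/).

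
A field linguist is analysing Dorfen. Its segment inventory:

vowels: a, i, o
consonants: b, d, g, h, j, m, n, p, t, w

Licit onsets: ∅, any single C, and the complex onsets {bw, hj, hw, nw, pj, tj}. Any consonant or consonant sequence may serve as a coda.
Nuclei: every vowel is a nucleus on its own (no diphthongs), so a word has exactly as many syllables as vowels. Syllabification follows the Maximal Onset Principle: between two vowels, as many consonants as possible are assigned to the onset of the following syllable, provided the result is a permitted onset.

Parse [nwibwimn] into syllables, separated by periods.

Nuclei (vowels): i, i → 2 syllables.
σ1/σ2 boundary: cluster /bw/ — /bw/ is itself a permitted onset, so the whole cluster goes right; preceding coda = ∅.

nwi.bwimn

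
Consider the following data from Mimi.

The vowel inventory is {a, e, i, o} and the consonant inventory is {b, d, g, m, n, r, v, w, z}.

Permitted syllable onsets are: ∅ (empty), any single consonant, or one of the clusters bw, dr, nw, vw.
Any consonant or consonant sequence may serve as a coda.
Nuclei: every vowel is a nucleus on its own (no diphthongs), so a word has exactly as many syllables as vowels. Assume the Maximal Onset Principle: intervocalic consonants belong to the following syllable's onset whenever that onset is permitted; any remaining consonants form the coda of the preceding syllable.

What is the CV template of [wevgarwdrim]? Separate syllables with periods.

Nuclei (vowels): e, a, i → 3 syllables.
/e…a/ gap (V1→V2): /vg/ — longest licit onset from the right is /g/, leaving /v/ as coda.
/a…i/ gap (V2→V3): /rwdr/; trying suffixes from longest down, /dr/ is the first permitted one, so coda /rw/ | onset /dr/.
So the parse is wev.garw.drim.
Mapping each syllable to C/V: /wev/ → CVC, /garw/ → CVCC, /drim/ → CCVC.

CVC.CVCC.CCVC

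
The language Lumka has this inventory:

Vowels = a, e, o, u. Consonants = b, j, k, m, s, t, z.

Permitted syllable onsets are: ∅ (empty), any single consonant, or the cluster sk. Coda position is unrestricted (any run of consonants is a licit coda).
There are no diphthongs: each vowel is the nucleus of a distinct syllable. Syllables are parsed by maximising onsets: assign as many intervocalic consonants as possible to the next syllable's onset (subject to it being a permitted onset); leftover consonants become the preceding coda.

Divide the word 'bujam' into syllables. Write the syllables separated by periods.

bu.jam

The vowels are u, a — 2 nuclei, so 2 syllables.
Between /u/ (V1) and /a/ (V2): /j/ → onset of the next syllable (single consonants are always licit onsets).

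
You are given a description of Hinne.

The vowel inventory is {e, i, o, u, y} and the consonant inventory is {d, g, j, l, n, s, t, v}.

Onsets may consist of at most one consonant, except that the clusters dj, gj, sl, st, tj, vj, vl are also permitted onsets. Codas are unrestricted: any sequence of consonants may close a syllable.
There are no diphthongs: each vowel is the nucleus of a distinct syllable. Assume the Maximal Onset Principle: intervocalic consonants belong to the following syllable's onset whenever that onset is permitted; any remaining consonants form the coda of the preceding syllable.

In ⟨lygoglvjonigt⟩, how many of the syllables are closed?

2

Nuclei (vowels): y, o, o, i → 4 syllables.
Between /y/ (V1) and /o/ (V2): /g/ is a single consonant, so it becomes the next onset.
Between /o/ (V2) and /o/ (V3): /glvj/ splits as /gl/ + /vj/ (/vj/ is the longest suffix that is a licit onset).
Between /o/ (V3) and /i/ (V4): /n/ → onset of the next syllable (single consonants are always licit onsets).
Putting it together: ly.gogl.vjo.nigt.
Classifying each syllable: /ly/ (open), /gogl/ (closed), /vjo/ (open), /nigt/ (closed).
Closed syllables: 2.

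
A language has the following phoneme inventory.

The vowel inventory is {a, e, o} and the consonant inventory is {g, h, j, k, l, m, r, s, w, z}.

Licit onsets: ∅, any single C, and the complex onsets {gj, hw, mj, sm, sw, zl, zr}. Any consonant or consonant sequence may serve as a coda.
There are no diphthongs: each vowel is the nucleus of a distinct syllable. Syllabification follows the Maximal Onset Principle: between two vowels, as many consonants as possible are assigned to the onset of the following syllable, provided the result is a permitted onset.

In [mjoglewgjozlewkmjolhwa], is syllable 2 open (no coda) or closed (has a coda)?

closed

The vowels are o, e, o, e, o, a — 6 nuclei, so 6 syllables.
Between /o/ (V1) and /e/ (V2): /gl/ splits as /g/ + /l/ (/l/ is the longest suffix that is a licit onset).
Between /e/ (V2) and /o/ (V3): /wgj/ — longest licit onset from the right is /gj/, leaving /w/ as coda.
Between /o/ (V3) and /e/ (V4): /zl/ is a licit onset in full, so it all attaches to the next syllable.
Between /e/ (V4) and /o/ (V5): /wkmj/; trying suffixes from longest down, /mj/ is the first permitted one, so coda /wk/ | onset /mj/.
Between /o/ (V5) and /a/ (V6): /lhw/ — longest licit onset from the right is /hw/, leaving /l/ as coda.
Result: mjog.lew.gjo.zlewk.mjol.hwa.
Syllable 2 is /lew/ with coda /w/, so it is closed.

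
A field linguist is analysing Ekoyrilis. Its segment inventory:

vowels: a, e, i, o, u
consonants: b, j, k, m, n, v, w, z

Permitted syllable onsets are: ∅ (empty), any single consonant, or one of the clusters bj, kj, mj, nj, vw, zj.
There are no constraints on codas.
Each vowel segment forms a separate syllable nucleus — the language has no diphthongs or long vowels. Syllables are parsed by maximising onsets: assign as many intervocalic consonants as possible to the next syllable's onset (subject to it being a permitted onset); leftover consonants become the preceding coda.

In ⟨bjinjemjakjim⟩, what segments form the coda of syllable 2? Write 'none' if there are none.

Nuclei (vowels): i, e, a, i → 4 syllables.
V1 /i/ – V2 /e/: /nj/ — entire cluster is a permitted onset → onset /nj/, coda ∅.
V2 /e/ – V3 /a/: /mj/ is a licit onset in full, so it all attaches to the next syllable.
V3 /a/ – V4 /i/: /kj/ — entire cluster is a permitted onset → onset /kj/, coda ∅.
Result: bji.nje.mja.kjim.
Syllable 2 is /nje/: onset /nj/, nucleus /e/, coda ∅.

none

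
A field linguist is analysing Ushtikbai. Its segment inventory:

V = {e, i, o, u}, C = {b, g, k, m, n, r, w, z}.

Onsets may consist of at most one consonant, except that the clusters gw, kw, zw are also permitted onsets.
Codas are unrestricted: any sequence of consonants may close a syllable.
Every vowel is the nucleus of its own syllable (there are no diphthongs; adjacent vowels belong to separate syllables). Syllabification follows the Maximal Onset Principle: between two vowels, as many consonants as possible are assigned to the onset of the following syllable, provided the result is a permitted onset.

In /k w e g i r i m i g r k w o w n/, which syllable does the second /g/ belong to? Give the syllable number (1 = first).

4

Vowels present: e, i, i, i, o; each is a nucleus, giving 5 syllables.
σ1/σ2 boundary: /g/ is a single consonant, so it becomes the next onset.
σ2/σ3 boundary: just /r/ — single C goes to the following onset.
σ3/σ4 boundary: just /m/ — single C goes to the following onset.
σ4/σ5 boundary: cluster /grkw/ — the longest permitted-onset suffix is /kw/; onset = /kw/, preceding coda = /gr/.
So the parse is kwe.gi.ri.migr.kwown.
The second /g/ is in the coda of syllable 4 (/migr/).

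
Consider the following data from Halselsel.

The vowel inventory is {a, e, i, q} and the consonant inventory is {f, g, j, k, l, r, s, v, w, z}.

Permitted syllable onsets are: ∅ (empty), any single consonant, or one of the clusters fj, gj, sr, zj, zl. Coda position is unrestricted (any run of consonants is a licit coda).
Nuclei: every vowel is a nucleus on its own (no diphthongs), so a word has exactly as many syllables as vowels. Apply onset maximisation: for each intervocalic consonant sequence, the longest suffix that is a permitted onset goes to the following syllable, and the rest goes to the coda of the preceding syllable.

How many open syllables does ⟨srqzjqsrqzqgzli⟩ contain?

Nuclei (vowels): q, q, q, q, i → 5 syllables.
V1 /q/ – V2 /q/: cluster /zj/ — /zj/ is itself a permitted onset, so the whole cluster goes right; preceding coda = ∅.
V2 /q/ – V3 /q/: cluster /sr/ — /sr/ is itself a permitted onset, so the whole cluster goes right; preceding coda = ∅.
V3 /q/ – V4 /q/: /z/ → onset of the next syllable (single consonants are always licit onsets).
V4 /q/ – V5 /i/: /gzl/ — longest licit onset from the right is /zl/, leaving /g/ as coda.
Syllabification: srq.zjq.srq.zqg.zli.
Classifying each syllable: /srq/ (open), /zjq/ (open), /srq/ (open), /zqg/ (closed), /zli/ (open).
Open syllables: 4.

4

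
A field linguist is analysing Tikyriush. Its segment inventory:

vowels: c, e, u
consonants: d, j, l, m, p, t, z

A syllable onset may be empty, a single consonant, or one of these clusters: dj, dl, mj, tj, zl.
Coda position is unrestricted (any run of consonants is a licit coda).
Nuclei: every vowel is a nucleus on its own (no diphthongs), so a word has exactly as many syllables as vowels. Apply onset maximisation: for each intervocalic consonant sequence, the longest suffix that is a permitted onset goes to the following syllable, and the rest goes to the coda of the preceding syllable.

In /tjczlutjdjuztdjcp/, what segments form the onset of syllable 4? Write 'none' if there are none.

Vowels present: c, u, u, c; each is a nucleus, giving 4 syllables.
V1 /c/ – V2 /u/: /zl/ — entire cluster is a permitted onset → onset /zl/, coda ∅.
V2 /u/ – V3 /u/: /tjdj/ splits as /tj/ + /dj/ (/dj/ is the longest suffix that is a licit onset).
V3 /u/ – V4 /c/: /ztdj/ splits as /zt/ + /dj/ (/dj/ is the longest suffix that is a licit onset).
Putting it together: tjc.zlutj.djuzt.djcp.
Syllable 4 is /djcp/: onset /dj/, nucleus /c/, coda /p/.

dj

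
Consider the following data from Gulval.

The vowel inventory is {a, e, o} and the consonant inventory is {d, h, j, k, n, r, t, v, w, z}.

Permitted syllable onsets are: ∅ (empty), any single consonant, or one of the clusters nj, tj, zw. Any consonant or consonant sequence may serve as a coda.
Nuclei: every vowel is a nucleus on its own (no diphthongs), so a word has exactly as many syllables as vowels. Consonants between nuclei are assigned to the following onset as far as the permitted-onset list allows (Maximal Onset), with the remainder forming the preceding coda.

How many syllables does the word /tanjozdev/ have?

The vowels are a, o, e — 3 nuclei, so 3 syllables.

3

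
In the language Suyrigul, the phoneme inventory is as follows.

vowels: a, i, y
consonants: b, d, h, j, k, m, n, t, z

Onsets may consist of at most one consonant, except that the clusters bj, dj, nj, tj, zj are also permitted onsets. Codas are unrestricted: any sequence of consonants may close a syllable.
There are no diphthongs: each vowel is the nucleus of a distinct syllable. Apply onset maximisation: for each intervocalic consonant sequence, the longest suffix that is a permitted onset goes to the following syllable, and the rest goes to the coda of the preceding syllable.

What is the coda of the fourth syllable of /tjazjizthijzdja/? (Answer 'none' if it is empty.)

none

The vowels are a, i, i, a — 4 nuclei, so 4 syllables.
σ1/σ2 boundary: /zj/ — entire cluster is a permitted onset → onset /zj/, coda ∅.
σ2/σ3 boundary: /zth/; trying suffixes from longest down, /h/ is the first permitted one, so coda /zt/ | onset /h/.
σ3/σ4 boundary: cluster /jzdj/ — the longest permitted-onset suffix is /dj/; onset = /dj/, preceding coda = /jz/.
Syllabification: tja.zjizt.hijz.dja.
Syllable 4 is /dja/: onset /dj/, nucleus /a/, coda ∅.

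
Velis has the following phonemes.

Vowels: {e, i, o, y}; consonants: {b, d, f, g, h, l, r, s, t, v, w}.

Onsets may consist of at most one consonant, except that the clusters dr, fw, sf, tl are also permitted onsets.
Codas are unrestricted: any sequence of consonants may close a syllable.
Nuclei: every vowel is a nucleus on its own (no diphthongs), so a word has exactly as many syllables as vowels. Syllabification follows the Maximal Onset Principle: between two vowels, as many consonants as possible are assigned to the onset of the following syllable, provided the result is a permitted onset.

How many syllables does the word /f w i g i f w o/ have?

3

The vowels are i, i, o — 3 nuclei, so 3 syllables.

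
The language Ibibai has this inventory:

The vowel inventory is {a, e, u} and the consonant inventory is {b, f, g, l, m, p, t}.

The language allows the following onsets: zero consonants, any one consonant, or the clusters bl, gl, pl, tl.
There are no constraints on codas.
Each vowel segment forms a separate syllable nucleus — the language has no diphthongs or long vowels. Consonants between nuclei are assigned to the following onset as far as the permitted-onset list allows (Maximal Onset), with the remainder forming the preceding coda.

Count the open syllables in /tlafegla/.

3

Vowels present: a, e, a; each is a nucleus, giving 3 syllables.
/a…e/ gap (V1→V2): /f/ is a single consonant, so it becomes the next onset.
/e…a/ gap (V2→V3): cluster /gl/ — /gl/ is itself a permitted onset, so the whole cluster goes right; preceding coda = ∅.
So the parse is tla.fe.gla.
Classifying each syllable: /tla/ (open), /fe/ (open), /gla/ (open).
Open syllables: 3.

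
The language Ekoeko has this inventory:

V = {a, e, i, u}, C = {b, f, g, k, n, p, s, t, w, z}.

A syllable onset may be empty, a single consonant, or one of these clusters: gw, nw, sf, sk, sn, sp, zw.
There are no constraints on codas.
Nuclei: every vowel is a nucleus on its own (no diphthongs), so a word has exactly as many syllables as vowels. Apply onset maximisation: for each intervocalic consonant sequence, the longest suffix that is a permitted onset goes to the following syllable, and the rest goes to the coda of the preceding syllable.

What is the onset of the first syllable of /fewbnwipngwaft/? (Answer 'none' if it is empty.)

The vowels are e, i, a — 3 nuclei, so 3 syllables.
σ1/σ2 boundary: /wbnw/ splits as /wb/ + /nw/ (/nw/ is the longest suffix that is a licit onset).
σ2/σ3 boundary: /pngw/; trying suffixes from longest down, /gw/ is the first permitted one, so coda /pn/ | onset /gw/.
Result: fewb.nwipn.gwaft.
Syllable 1 is /fewb/: onset /f/, nucleus /e/, coda /wb/.

f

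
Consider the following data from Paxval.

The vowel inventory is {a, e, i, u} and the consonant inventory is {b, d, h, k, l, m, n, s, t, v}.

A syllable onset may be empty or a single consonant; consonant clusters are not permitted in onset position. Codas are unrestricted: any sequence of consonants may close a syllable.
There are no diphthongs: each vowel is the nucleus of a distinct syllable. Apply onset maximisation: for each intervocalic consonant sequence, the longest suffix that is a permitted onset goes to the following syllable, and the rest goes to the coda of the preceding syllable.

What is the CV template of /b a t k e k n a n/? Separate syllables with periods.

CVC.CVC.CVC

Vowels present: a, e, a; each is a nucleus, giving 3 syllables.
V1 /a/ – V2 /e/: /tk/; trying suffixes from longest down, /k/ is the first permitted one, so coda /t/ | onset /k/.
V2 /e/ – V3 /a/: cluster /kn/ — the longest permitted-onset suffix is /n/; onset = /n/, preceding coda = /k/.
So the parse is bat.kek.nan.
Mapping each syllable to C/V: /bat/ → CVC, /kek/ → CVC, /nan/ → CVC.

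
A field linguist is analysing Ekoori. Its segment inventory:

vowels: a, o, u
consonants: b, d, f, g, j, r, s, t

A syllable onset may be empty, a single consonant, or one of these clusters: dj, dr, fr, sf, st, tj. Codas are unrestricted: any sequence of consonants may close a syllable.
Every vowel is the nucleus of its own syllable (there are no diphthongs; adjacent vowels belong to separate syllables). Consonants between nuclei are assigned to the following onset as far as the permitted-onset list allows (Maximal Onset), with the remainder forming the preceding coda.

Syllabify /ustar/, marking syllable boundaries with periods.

The vowels are u, a — 2 nuclei, so 2 syllables.
/u…a/ gap (V1→V2): cluster /st/ — /st/ is itself a permitted onset, so the whole cluster goes right; preceding coda = ∅.

u.star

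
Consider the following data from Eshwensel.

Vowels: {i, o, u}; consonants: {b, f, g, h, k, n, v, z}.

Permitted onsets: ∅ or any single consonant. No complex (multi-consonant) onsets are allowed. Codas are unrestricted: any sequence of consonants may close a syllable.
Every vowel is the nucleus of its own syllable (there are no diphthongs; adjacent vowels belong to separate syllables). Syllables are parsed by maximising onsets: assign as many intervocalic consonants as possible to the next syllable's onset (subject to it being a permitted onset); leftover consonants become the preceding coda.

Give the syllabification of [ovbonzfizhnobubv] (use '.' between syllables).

Vowels present: o, o, i, o, u; each is a nucleus, giving 5 syllables.
/o…o/ gap (V1→V2): cluster /vb/ — the longest permitted-onset suffix is /b/; onset = /b/, preceding coda = /v/.
/o…i/ gap (V2→V3): /nzf/; trying suffixes from longest down, /f/ is the first permitted one, so coda /nz/ | onset /f/.
/i…o/ gap (V3→V4): /zhn/ splits as /zh/ + /n/ (/n/ is the longest suffix that is a licit onset).
/o…u/ gap (V4→V5): /b/ → onset of the next syllable (single consonants are always licit onsets).

ov.bonz.fizh.no.bubv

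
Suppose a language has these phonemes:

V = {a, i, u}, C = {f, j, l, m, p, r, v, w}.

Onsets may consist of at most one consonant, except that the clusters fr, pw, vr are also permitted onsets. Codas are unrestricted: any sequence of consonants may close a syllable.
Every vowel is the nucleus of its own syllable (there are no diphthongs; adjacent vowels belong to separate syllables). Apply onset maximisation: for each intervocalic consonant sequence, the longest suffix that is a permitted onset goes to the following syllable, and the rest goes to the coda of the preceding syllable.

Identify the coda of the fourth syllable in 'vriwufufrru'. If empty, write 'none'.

Nuclei (vowels): i, u, u, u → 4 syllables.
Between /i/ (V1) and /u/ (V2): /w/ → onset of the next syllable (single consonants are always licit onsets).
Between /u/ (V2) and /u/ (V3): /f/ → onset of the next syllable (single consonants are always licit onsets).
Between /u/ (V3) and /u/ (V4): cluster /frr/ — the longest permitted-onset suffix is /r/; onset = /r/, preceding coda = /fr/.
So the parse is vri.wu.fufr.ru.
Syllable 4 is /ru/: onset /r/, nucleus /u/, coda ∅.

none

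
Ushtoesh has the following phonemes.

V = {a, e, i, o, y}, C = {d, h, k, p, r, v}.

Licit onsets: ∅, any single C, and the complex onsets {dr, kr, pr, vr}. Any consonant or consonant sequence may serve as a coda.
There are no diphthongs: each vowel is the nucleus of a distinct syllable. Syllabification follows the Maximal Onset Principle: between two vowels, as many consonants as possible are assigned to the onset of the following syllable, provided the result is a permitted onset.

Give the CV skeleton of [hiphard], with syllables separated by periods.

The vowels are i, a — 2 nuclei, so 2 syllables.
Between /i/ (V1) and /a/ (V2): /ph/; trying suffixes from longest down, /h/ is the first permitted one, so coda /p/ | onset /h/.
Syllabification: hip.hard.
Mapping each syllable to C/V: /hip/ → CVC, /hard/ → CVCC.

CVC.CVCC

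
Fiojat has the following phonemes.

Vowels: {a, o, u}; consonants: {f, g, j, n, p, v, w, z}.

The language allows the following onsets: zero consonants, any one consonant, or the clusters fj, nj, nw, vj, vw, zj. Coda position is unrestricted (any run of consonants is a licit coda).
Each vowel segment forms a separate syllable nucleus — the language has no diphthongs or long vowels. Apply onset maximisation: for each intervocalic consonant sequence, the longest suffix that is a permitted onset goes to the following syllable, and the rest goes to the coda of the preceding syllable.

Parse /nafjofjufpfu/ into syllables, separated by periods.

Vowels present: a, o, u, u; each is a nucleus, giving 4 syllables.
/a…o/ gap (V1→V2): cluster /fj/ — /fj/ is itself a permitted onset, so the whole cluster goes right; preceding coda = ∅.
/o…u/ gap (V2→V3): /fj/ — entire cluster is a permitted onset → onset /fj/, coda ∅.
/u…u/ gap (V3→V4): /fpf/ — longest licit onset from the right is /f/, leaving /fp/ as coda.

na.fjo.fjufp.fu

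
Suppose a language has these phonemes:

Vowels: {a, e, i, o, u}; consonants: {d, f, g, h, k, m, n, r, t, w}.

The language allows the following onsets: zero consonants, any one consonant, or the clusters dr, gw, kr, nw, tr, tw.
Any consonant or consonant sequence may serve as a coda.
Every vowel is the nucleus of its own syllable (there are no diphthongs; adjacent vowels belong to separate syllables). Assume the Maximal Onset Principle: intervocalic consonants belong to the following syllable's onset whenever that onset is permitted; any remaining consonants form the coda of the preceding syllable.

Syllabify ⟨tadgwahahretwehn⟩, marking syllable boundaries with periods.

The vowels are a, a, a, e, e — 5 nuclei, so 5 syllables.
V1 /a/ – V2 /a/: cluster /dgw/ — the longest permitted-onset suffix is /gw/; onset = /gw/, preceding coda = /d/.
V2 /a/ – V3 /a/: /h/ → onset of the next syllable (single consonants are always licit onsets).
V3 /a/ – V4 /e/: /hr/ splits as /h/ + /r/ (/r/ is the longest suffix that is a licit onset).
V4 /e/ – V5 /e/: /tw/ is a licit onset in full, so it all attaches to the next syllable.

tad.gwa.hah.re.twehn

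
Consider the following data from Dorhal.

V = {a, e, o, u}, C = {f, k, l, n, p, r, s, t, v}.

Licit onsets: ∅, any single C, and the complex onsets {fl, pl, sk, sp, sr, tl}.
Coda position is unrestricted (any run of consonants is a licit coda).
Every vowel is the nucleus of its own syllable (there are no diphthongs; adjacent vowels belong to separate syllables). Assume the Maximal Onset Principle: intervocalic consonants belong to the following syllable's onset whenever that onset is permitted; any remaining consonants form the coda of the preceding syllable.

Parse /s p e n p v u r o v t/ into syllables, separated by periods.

spenp.vu.rovt

Nuclei (vowels): e, u, o → 3 syllables.
V1 /e/ – V2 /u/: /npv/; trying suffixes from longest down, /v/ is the first permitted one, so coda /np/ | onset /v/.
V2 /u/ – V3 /o/: just /r/ — single C goes to the following onset.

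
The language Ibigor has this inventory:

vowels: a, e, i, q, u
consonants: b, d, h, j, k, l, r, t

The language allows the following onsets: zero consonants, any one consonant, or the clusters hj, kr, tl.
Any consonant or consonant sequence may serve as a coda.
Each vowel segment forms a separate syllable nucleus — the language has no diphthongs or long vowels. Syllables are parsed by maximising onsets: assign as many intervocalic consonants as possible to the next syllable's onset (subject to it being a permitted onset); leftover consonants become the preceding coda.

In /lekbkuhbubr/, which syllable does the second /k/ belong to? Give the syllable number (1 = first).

2

Nuclei (vowels): e, u, u → 3 syllables.
σ1/σ2 boundary: /kbk/ — longest licit onset from the right is /k/, leaving /kb/ as coda.
σ2/σ3 boundary: /hb/ — longest licit onset from the right is /b/, leaving /h/ as coda.
So the parse is lekb.kuh.bubr.
The second /k/ is in the onset of syllable 2 (/kuh/).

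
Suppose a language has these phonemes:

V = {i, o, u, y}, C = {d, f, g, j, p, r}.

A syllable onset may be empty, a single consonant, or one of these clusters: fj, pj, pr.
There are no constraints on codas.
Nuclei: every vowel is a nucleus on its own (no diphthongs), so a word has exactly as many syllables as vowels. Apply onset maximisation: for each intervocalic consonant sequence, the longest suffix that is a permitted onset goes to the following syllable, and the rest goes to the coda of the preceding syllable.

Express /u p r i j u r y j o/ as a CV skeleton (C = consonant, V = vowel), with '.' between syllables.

Vowels present: u, i, u, y, o; each is a nucleus, giving 5 syllables.
V1 /u/ – V2 /i/: /pr/ is a licit onset in full, so it all attaches to the next syllable.
V2 /i/ – V3 /u/: /j/ → onset of the next syllable (single consonants are always licit onsets).
V3 /u/ – V4 /y/: just /r/ — single C goes to the following onset.
V4 /y/ – V5 /o/: just /j/ — single C goes to the following onset.
So the parse is u.pri.ju.ry.jo.
Mapping each syllable to C/V: /u/ → V, /pri/ → CCV, /ju/ → CV, /ry/ → CV, /jo/ → CV.

V.CCV.CV.CV.CV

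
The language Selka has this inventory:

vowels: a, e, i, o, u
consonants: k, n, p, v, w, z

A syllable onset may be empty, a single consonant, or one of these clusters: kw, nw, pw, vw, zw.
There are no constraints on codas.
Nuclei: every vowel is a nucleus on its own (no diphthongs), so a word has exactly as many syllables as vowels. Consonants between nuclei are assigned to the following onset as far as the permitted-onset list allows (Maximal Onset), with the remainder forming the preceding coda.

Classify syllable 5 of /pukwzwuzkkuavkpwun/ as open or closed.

Vowels present: u, u, u, a, u; each is a nucleus, giving 5 syllables.
/u…u/ gap (V1→V2): /kwzw/ splits as /kw/ + /zw/ (/zw/ is the longest suffix that is a licit onset).
/u…u/ gap (V2→V3): /zkk/; trying suffixes from longest down, /k/ is the first permitted one, so coda /zk/ | onset /k/.
/u…a/ gap (V3→V4): nothing intervenes; syllable break is V.V.
/a…u/ gap (V4→V5): /vkpw/; trying suffixes from longest down, /pw/ is the first permitted one, so coda /vk/ | onset /pw/.
So the parse is pukw.zwuzk.ku.avk.pwun.
Syllable 5 is /pwun/ with coda /n/, so it is closed.

closed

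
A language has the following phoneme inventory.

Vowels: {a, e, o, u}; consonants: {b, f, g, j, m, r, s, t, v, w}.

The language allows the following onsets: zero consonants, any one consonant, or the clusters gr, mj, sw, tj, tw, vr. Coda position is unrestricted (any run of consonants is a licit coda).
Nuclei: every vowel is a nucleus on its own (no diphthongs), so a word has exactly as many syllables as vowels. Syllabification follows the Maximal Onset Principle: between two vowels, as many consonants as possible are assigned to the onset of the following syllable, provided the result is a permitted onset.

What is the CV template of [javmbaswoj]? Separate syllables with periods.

CVCC.CV.CCVC

The vowels are a, a, o — 3 nuclei, so 3 syllables.
/a…a/ gap (V1→V2): /vmb/ splits as /vm/ + /b/ (/b/ is the longest suffix that is a licit onset).
/a…o/ gap (V2→V3): cluster /sw/ — /sw/ is itself a permitted onset, so the whole cluster goes right; preceding coda = ∅.
So the parse is javm.ba.swoj.
Mapping each syllable to C/V: /javm/ → CVCC, /ba/ → CV, /swoj/ → CCVC.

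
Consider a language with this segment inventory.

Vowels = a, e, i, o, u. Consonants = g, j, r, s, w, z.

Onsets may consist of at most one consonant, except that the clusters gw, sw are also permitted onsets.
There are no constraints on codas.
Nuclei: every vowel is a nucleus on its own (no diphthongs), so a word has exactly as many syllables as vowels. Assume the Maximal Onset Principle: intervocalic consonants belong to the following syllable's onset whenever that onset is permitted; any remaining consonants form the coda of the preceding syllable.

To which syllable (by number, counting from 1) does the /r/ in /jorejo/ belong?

2

Nuclei (vowels): o, e, o → 3 syllables.
Between /o/ (V1) and /e/ (V2): /r/ → onset of the next syllable (single consonants are always licit onsets).
Between /e/ (V2) and /o/ (V3): /j/ → onset of the next syllable (single consonants are always licit onsets).
Result: jo.re.jo.
The /r/ is in the onset of syllable 2 (/re/).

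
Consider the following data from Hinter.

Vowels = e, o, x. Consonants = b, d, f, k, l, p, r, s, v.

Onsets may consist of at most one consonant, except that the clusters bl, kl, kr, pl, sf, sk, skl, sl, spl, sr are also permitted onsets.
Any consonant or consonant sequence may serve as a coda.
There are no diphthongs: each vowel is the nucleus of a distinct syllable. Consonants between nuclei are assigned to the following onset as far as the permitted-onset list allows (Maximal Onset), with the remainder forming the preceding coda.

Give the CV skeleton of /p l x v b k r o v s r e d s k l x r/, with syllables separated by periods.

Nuclei (vowels): x, o, e, x → 4 syllables.
σ1/σ2 boundary: /vbkr/ splits as /vb/ + /kr/ (/kr/ is the longest suffix that is a licit onset).
σ2/σ3 boundary: /vsr/ splits as /v/ + /sr/ (/sr/ is the longest suffix that is a licit onset).
σ3/σ4 boundary: /dskl/; trying suffixes from longest down, /skl/ is the first permitted one, so coda /d/ | onset /skl/.
Putting it together: plxvb.krov.sred.sklxr.
Mapping each syllable to C/V: /plxvb/ → CCVCC, /krov/ → CCVC, /sred/ → CCVC, /sklxr/ → CCCVC.

CCVCC.CCVC.CCVC.CCCVC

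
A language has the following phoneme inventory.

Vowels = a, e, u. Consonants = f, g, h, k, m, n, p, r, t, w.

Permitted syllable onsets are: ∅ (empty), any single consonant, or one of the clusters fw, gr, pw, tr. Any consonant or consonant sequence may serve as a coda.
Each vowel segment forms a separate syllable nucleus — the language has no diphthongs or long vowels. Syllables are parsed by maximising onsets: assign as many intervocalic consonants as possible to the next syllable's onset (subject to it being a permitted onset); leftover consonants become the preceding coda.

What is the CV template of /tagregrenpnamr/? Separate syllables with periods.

CV.CCV.CCVCC.CVCC

Vowels present: a, e, e, a; each is a nucleus, giving 4 syllables.
/a…e/ gap (V1→V2): /gr/ is a licit onset in full, so it all attaches to the next syllable.
/e…e/ gap (V2→V3): cluster /gr/ — /gr/ is itself a permitted onset, so the whole cluster goes right; preceding coda = ∅.
/e…a/ gap (V3→V4): cluster /npn/ — the longest permitted-onset suffix is /n/; onset = /n/, preceding coda = /np/.
Result: ta.gre.grenp.namr.
Mapping each syllable to C/V: /ta/ → CV, /gre/ → CCV, /grenp/ → CCVCC, /namr/ → CVCC.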